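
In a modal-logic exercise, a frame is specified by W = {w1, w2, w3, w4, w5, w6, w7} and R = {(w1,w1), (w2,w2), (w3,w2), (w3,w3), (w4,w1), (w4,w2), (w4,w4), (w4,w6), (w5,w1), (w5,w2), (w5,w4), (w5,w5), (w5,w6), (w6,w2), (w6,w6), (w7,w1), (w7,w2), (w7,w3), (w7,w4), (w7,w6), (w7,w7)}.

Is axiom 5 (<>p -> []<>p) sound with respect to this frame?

The schema 5 characterises exactly the Euclidean frames.
Euclidean: no — w4 R w1 and w4 R w2, but not w1 R w2.

No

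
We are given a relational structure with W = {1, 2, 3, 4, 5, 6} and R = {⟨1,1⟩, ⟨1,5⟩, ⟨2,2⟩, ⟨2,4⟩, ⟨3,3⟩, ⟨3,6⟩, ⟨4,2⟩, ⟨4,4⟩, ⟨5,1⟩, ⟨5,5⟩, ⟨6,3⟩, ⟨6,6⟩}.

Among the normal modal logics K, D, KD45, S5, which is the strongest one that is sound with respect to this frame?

Serial (axiom D): yes — every world has a successor (e.g. 1 R 1).
Euclidean (axiom 5): yes — any two successors of a common world are R-related.
Transitive (axiom 4): yes — every two-step R-path is closed by a direct edge.
Reflexive (axiom T): yes — every world is R-related to itself.
So F validates K, D, KD45, S5. The strongest is S5.

S5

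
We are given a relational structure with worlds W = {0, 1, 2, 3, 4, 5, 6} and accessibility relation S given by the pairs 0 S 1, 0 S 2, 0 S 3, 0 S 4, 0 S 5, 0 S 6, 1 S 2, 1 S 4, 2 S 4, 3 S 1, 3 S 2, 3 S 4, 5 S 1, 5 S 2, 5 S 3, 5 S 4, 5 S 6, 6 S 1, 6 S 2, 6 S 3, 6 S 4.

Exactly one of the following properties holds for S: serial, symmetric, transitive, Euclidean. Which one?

transitive

Serial: no — 4 has no S-successor.
Symmetric: no — 0 S 1 but not 1 S 0.
Transitive: yes — every two-step S-path is closed by a direct edge.
Euclidean: no — 0 S 1 and 0 S 3, but not 1 S 3.
Only transitive holds.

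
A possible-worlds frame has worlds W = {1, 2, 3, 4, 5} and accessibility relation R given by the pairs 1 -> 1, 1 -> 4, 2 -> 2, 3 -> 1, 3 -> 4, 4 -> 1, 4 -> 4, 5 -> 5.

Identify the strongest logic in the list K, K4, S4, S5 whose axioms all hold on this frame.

Transitive (axiom 4): yes — every two-step R-path is closed by a direct edge.
Reflexive (axiom T): no — 3 is not related to itself.
Euclidean (axiom 5): yes — any two successors of a common world are R-related.
So F validates K, K4; S4 would additionally require R to be reflexive. The strongest is K4.

K4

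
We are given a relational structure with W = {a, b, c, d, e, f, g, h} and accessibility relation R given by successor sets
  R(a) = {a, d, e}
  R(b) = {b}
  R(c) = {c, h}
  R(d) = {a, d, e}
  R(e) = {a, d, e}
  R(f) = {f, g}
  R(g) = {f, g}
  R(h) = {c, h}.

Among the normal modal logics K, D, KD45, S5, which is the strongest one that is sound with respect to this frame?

Serial (axiom D): yes — every world has a successor (e.g. a R a).
Euclidean (axiom 5): yes — any two successors of a common world are R-related.
Transitive (axiom 4): yes — every two-step R-path is closed by a direct edge.
Reflexive (axiom T): yes — every world is R-related to itself.
So F validates K, D, KD45, S5. The strongest is S5.

S5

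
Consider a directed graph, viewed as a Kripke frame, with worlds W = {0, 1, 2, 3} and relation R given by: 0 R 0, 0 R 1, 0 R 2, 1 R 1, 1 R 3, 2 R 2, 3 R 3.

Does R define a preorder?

No

Reflexive: yes — every world is R-related to itself.
Transitive: no — 0 R 1 and 1 R 3, but not 0 R 3.
So R is not a preorder.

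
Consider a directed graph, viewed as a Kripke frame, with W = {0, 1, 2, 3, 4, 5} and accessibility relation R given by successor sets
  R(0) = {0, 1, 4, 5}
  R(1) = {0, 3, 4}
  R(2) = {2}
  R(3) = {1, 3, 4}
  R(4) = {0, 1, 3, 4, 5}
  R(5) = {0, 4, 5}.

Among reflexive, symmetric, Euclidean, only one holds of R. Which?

Reflexive: no — 1 is not related to itself.
Symmetric: yes — every pair in R has its reverse in R.
Euclidean: no — 0 R 1 and 0 R 5, but not 1 R 5.
Only symmetric holds.

symmetric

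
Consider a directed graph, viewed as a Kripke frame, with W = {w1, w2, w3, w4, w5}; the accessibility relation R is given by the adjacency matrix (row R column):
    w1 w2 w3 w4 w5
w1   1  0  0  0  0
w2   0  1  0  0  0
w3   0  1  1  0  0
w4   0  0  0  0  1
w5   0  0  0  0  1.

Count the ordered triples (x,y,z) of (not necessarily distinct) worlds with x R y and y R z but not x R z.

R is transitive; there are no such tuples.

0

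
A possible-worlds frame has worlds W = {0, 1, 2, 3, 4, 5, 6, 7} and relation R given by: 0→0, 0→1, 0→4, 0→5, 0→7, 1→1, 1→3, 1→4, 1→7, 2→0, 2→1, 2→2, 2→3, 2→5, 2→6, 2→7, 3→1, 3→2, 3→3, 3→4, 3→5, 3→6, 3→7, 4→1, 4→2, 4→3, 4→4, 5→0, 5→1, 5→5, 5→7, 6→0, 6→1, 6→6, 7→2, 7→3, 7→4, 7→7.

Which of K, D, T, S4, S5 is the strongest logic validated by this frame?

T

Serial (axiom D): yes — every world has a successor (e.g. 0 R 0).
Reflexive (axiom T): yes — every world is R-related to itself.
Transitive (axiom 4): no — 0 R 1 and 1 R 3, but not 0 R 3.
Euclidean (axiom 5): no — 0 R 1 and 0 R 5, but not 1 R 5.
So F validates K, D, T; S4 would additionally require R to be transitive. The strongest is T.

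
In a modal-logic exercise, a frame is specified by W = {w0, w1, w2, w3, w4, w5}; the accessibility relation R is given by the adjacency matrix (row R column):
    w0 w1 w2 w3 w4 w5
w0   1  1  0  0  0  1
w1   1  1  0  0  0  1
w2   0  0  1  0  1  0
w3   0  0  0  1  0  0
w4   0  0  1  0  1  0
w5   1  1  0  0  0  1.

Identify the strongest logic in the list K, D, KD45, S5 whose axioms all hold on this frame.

S5

Serial (axiom D): yes — every world has a successor (e.g. w0 R w0).
Euclidean (axiom 5): yes — any two successors of a common world are R-related.
Transitive (axiom 4): yes — every two-step R-path is closed by a direct edge.
Reflexive (axiom T): yes — every world is R-related to itself.
So F validates K, D, KD45, S5. The strongest is S5.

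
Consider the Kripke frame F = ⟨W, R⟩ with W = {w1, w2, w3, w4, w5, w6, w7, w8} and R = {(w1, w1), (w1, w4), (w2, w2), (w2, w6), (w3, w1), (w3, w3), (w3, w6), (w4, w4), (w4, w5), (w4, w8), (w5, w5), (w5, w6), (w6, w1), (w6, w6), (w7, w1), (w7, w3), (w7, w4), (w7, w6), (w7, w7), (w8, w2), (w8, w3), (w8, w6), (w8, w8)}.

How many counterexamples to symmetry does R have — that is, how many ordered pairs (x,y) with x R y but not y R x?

Enumerating: (w1,w4), (w2,w6), (w3,w1), (w3,w6), (w4,w5), (w4,w8), (w5,w6), (w6,w1), (w7,w1), (w7,w3), (w7,w4), (w7,w6), (w8,w2), (w8,w3), (w8,w6).

15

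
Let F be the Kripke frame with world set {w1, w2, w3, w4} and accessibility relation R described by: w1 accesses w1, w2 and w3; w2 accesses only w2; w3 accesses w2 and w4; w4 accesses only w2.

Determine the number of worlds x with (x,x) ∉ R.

2

Enumerating: w3, w4.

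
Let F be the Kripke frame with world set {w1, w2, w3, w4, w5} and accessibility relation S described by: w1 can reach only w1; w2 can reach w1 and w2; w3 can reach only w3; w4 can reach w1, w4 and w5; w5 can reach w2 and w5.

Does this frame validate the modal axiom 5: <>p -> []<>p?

No

By correspondence theory, 5 is valid on a frame iff S is Euclidean.
Euclidean: no — w4 S w1 and w4 S w5, but not w1 S w5.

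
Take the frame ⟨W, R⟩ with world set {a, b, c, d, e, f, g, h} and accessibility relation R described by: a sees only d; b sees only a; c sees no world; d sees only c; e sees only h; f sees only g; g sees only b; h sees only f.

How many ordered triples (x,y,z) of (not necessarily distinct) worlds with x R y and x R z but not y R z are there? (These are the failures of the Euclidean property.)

7

Enumerating: (a,d,d), (b,a,a), (d,c,c), (e,h,h), (f,g,g), (g,b,b), (h,f,f).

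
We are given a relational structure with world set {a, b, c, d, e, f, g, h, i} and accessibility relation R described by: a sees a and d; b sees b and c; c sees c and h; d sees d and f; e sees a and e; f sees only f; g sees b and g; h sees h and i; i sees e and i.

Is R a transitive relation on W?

Transitive: no — a R d and d R f, but not a R f.

No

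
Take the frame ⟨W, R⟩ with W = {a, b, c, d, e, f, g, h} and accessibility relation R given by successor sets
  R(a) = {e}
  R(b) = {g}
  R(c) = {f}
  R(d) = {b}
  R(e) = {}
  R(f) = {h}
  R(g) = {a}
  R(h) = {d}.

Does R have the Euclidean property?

Euclidean: no — a R e and a R e, but not e R e.

No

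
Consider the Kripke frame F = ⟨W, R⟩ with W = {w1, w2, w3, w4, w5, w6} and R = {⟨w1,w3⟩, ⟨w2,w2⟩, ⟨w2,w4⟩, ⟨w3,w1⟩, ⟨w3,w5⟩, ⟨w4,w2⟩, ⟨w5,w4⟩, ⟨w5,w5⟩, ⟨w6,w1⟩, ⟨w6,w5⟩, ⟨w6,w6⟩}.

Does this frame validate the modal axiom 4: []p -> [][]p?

No

By correspondence theory, 4 is valid on a frame iff R is transitive.
Transitive: no — w1 R w3 and w3 R w5, but not w1 R w5.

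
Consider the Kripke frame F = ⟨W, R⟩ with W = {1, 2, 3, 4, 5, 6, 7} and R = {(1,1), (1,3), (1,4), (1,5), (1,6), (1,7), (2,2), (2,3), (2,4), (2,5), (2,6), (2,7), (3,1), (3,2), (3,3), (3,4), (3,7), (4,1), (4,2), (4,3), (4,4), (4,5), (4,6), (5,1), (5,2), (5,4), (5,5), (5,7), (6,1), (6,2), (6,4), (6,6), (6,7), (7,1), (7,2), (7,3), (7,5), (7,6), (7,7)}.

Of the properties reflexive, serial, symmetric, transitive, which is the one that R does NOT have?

Reflexive: yes — every world is R-related to itself.
Serial: yes — every world has a successor (e.g. 1 R 1).
Symmetric: yes — every pair in R has its reverse in R.
Transitive: no — 1 R 3 and 3 R 2, but not 1 R 2.
Only transitive fails.

transitive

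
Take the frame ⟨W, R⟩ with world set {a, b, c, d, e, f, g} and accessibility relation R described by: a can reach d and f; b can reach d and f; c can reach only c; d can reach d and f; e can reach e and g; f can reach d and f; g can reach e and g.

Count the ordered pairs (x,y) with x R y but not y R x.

Enumerating: (a,d), (a,f), (b,d), (b,f).

4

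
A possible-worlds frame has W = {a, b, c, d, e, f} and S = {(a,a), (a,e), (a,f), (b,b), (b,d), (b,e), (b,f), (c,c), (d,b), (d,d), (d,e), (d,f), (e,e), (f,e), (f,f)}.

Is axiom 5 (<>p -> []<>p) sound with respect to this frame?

No

Axiom 5 corresponds to the accessibility relation being Euclidean.
Euclidean: no — a S e and a S f, but not e S f.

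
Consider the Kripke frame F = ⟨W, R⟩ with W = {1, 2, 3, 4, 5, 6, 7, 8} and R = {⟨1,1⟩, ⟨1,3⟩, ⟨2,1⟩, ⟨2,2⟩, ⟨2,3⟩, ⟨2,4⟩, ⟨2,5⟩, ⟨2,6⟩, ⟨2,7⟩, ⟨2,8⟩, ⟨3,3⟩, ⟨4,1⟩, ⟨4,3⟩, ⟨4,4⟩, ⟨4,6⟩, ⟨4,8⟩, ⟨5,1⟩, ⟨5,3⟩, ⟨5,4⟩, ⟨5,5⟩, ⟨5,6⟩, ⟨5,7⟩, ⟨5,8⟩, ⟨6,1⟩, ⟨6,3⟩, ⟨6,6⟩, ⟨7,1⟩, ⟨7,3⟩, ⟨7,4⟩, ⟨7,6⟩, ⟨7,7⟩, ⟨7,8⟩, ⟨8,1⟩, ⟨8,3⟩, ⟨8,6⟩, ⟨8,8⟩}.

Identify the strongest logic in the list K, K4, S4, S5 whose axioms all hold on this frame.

Transitive (axiom 4): yes — every two-step R-path is closed by a direct edge.
Reflexive (axiom T): yes — every world is R-related to itself.
Euclidean (axiom 5): no — 2 R 1 and 2 R 4, but not 1 R 4.
So F validates K, K4, S4; S5 would additionally require R to be Euclidean. The strongest is S4.

S4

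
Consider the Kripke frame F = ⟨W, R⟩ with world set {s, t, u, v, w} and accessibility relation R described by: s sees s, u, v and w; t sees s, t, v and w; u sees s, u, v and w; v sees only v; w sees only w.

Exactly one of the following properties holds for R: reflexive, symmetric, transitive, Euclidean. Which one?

Reflexive: yes — every world is R-related to itself.
Symmetric: no — s R v but not v R s.
Transitive: no — t R s and s R u, but not t R u.
Euclidean: no — s R v and s R u, but not v R u.
Only reflexive holds.

reflexive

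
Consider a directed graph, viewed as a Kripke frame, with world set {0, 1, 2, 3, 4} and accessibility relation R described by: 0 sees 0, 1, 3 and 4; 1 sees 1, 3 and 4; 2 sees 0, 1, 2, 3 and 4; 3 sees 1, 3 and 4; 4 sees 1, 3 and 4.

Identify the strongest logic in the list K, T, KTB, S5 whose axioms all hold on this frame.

T

Reflexive (axiom T): yes — every world is R-related to itself.
Symmetric (axiom B): no — 0 R 1 but not 1 R 0.
Euclidean (axiom 5): no — 2 R 1 and 2 R 0, but not 1 R 0.
So F validates K, T; KTB would additionally require R to be symmetric. The strongest is T.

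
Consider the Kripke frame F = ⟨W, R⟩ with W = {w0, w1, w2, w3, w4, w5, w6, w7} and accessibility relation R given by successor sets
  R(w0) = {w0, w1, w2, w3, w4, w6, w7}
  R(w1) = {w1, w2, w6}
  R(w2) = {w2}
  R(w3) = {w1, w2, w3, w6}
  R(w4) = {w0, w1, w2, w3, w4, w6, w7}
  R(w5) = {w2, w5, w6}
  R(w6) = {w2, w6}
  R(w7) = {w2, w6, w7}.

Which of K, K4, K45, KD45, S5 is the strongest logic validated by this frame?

K4

Transitive (axiom 4): yes — every two-step R-path is closed by a direct edge.
Euclidean (axiom 5): no — w0 R w1 and w0 R w3, but not w1 R w3.
Serial (axiom D): yes — every world has a successor (e.g. w0 R w0).
Reflexive (axiom T): yes — every world is R-related to itself.
So F validates K, K4; K45 would additionally require R to be Euclidean. The strongest is K4.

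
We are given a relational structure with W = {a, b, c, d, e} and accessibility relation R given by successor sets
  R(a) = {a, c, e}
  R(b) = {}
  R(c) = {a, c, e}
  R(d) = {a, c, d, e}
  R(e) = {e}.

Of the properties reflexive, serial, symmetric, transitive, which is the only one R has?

transitive

Reflexive: no — b is not related to itself.
Serial: no — b has no R-successor.
Symmetric: no — a R e but not e R a.
Transitive: yes — every two-step R-path is closed by a direct edge.
Only transitive holds.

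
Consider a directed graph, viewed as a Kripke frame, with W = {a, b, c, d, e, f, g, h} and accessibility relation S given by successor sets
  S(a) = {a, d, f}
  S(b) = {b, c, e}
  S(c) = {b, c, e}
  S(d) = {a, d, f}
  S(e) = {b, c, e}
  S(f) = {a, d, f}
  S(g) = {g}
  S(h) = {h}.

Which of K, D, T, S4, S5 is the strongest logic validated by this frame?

S5

Serial (axiom D): yes — every world has a successor (e.g. a S a).
Reflexive (axiom T): yes — every world is S-related to itself.
Transitive (axiom 4): yes — every two-step S-path is closed by a direct edge.
Euclidean (axiom 5): yes — any two successors of a common world are S-related.
So F validates K, D, T, S4, S5. The strongest is S5.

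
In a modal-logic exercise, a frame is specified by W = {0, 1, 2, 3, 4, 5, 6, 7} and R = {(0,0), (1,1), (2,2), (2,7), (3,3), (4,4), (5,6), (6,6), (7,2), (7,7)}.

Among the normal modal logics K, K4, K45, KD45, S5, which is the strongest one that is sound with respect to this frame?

Transitive (axiom 4): yes — every two-step R-path is closed by a direct edge.
Euclidean (axiom 5): yes — any two successors of a common world are R-related.
Serial (axiom D): yes — every world has a successor (e.g. 0 R 0).
Reflexive (axiom T): no — 5 is not related to itself.
So F validates K, K4, K45, KD45; S5 would additionally require R to be reflexive. The strongest is KD45.

KD45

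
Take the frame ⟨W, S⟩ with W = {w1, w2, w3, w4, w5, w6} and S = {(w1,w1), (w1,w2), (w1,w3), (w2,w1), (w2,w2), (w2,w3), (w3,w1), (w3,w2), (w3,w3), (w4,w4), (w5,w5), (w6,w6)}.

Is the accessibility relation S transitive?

Yes

Transitive: yes — every two-step S-path is closed by a direct edge.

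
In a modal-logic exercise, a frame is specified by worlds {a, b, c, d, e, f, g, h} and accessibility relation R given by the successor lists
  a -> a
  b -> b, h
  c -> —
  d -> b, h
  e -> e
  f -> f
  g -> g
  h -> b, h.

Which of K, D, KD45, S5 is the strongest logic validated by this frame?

Serial (axiom D): no — c has no R-successor.
Euclidean (axiom 5): yes — any two successors of a common world are R-related.
Transitive (axiom 4): yes — every two-step R-path is closed by a direct edge.
Reflexive (axiom T): no — c is not related to itself.
So F validates K; D would additionally require R to be serial. The strongest is K.

K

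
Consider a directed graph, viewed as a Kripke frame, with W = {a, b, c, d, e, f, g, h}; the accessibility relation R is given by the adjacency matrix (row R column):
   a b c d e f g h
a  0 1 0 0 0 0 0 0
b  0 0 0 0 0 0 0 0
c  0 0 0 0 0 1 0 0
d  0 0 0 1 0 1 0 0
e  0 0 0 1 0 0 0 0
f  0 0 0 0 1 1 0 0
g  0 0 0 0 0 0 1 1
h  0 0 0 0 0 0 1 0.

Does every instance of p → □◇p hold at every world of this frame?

No

By correspondence theory, B is valid on a frame iff R is symmetric.
Symmetric: no — a R b but not b R a.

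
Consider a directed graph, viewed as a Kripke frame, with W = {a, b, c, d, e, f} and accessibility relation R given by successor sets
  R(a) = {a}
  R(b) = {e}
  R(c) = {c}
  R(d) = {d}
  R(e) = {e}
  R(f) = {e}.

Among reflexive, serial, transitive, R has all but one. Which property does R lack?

reflexive

Reflexive: no — b is not related to itself.
Serial: yes — every world has a successor (e.g. a R a).
Transitive: yes — every two-step R-path is closed by a direct edge.
Only reflexive fails.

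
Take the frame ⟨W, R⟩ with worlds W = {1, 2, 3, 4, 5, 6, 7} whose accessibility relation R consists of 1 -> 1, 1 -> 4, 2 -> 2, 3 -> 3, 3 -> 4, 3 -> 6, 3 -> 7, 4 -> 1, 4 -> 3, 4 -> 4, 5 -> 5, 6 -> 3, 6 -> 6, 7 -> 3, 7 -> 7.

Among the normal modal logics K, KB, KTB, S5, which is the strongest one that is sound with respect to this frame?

Symmetric (axiom B): yes — every pair in R has its reverse in R.
Reflexive (axiom T): yes — every world is R-related to itself.
Euclidean (axiom 5): no — 3 R 4 and 3 R 6, but not 4 R 6.
So F validates K, KB, KTB; S5 would additionally require R to be Euclidean. The strongest is KTB.

KTB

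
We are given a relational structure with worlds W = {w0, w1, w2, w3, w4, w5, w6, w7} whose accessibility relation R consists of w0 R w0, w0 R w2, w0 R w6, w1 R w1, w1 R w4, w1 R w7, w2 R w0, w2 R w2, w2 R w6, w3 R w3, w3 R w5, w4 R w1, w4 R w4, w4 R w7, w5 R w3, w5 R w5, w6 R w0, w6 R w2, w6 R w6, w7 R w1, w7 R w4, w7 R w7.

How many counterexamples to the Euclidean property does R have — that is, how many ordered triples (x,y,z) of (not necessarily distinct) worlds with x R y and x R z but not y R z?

R is Euclidean; there are no such tuples.

0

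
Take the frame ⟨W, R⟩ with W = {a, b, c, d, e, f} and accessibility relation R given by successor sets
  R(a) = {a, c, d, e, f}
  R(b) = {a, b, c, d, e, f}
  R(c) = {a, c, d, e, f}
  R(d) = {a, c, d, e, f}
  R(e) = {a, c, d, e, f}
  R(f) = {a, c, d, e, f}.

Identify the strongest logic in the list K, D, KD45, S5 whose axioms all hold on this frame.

D

Serial (axiom D): yes — every world has a successor (e.g. a R a).
Euclidean (axiom 5): no — b R a and b R b, but not a R b.
Transitive (axiom 4): yes — every two-step R-path is closed by a direct edge.
Reflexive (axiom T): yes — every world is R-related to itself.
So F validates K, D; KD45 would additionally require R to be Euclidean. The strongest is D.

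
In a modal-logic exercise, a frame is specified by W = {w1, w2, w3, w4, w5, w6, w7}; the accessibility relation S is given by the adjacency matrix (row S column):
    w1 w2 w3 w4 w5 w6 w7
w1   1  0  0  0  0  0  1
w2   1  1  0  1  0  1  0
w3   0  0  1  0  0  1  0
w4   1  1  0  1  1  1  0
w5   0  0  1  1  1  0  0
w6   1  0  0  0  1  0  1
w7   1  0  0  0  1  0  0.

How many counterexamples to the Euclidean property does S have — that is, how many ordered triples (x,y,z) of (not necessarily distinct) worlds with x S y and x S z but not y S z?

29

Enumerating: (w1,w7,w7), (w2,w1,w2), (w2,w1,w4), (w2,w1,w6), (w2,w6,w2), (w2,w6,w4), (w2,w6,w6), (w3,w6,w3), (w3,w6,w6), (w4,w1,w2), (w4,w1,w4), (w4,w1,w5), … and 17 more.
Total: 29.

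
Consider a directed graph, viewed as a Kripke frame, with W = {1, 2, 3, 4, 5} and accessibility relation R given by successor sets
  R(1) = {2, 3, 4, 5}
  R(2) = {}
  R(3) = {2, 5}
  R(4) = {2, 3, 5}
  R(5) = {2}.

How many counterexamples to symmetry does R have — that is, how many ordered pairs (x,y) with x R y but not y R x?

10

Enumerating: (1,2), (1,3), (1,4), (1,5), (3,2), (3,5), (4,2), (4,3), (4,5), (5,2).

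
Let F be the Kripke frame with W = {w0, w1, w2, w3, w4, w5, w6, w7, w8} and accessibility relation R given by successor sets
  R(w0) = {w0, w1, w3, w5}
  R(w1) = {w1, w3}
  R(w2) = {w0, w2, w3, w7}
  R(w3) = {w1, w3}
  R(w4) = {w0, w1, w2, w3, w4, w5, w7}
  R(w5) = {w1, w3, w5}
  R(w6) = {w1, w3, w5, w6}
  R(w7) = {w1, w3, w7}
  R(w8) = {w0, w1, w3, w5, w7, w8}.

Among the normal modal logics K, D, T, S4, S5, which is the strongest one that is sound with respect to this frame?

T

Serial (axiom D): yes — every world has a successor (e.g. w0 R w0).
Reflexive (axiom T): yes — every world is R-related to itself.
Transitive (axiom 4): no — w2 R w0 and w0 R w1, but not w2 R w1.
Euclidean (axiom 5): no — w0 R w1 and w0 R w5, but not w1 R w5.
So F validates K, D, T; S4 would additionally require R to be transitive. The strongest is T.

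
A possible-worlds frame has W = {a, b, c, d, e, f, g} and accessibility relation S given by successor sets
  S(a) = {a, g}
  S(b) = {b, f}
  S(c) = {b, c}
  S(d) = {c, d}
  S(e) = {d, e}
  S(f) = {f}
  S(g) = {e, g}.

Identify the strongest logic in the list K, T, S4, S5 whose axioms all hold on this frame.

T

Reflexive (axiom T): yes — every world is S-related to itself.
Transitive (axiom 4): no — a S g and g S e, but not a S e.
Euclidean (axiom 5): no — a S g and a S a, but not g S a.
So F validates K, T; S4 would additionally require S to be transitive. The strongest is T.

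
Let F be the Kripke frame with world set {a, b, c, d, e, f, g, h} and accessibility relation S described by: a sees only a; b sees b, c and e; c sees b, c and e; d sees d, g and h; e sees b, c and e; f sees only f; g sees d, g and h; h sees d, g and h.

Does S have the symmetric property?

Symmetric: yes — every pair in S has its reverse in S.

Yes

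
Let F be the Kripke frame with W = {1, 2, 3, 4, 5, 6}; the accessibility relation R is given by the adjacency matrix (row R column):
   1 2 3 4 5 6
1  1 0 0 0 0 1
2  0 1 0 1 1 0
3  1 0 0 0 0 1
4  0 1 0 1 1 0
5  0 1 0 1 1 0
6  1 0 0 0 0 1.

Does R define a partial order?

Reflexive: no — 3 is not related to itself.
Transitive: yes — every two-step R-path is closed by a direct edge.
Antisymmetric: no — 1 R 6 and 6 R 1 with 1 ≠ 6.
So R is not a partial order.

No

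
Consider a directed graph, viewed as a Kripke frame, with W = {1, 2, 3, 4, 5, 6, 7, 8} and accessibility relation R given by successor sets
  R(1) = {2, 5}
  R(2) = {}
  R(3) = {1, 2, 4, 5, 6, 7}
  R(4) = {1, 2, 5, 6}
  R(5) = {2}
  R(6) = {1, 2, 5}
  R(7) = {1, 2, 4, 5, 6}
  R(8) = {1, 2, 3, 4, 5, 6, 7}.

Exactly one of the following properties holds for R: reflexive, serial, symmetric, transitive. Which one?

transitive

Reflexive: no — 1 is not related to itself.
Serial: no — 2 has no R-successor.
Symmetric: no — 1 R 2 but not 2 R 1.
Transitive: yes — every two-step R-path is closed by a direct edge.
Only transitive holds.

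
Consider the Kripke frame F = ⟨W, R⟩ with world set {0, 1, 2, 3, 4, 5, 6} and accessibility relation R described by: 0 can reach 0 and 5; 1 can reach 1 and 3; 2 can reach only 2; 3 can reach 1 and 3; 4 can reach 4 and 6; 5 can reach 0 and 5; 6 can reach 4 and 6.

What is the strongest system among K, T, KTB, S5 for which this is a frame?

Reflexive (axiom T): yes — every world is R-related to itself.
Symmetric (axiom B): yes — every pair in R has its reverse in R.
Euclidean (axiom 5): yes — any two successors of a common world are R-related.
So F validates K, T, KTB, S5. The strongest is S5.

S5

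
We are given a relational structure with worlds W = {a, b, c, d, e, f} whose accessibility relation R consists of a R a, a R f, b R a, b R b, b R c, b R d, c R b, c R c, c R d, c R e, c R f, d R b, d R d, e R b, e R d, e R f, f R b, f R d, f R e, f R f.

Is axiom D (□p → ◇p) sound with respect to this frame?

By correspondence theory, D is valid on a frame iff R is serial.
Serial: yes — every world has a successor (e.g. a R a).

Yes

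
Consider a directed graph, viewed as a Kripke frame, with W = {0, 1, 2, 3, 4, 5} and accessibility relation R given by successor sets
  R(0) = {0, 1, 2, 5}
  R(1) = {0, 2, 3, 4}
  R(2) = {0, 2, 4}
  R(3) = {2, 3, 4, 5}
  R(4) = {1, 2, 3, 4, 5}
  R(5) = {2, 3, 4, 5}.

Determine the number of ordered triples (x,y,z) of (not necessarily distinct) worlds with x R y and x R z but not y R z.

Enumerating: (0,1,1), (0,1,5), (0,2,1), (0,2,5), (0,5,0), (0,5,1), (1,0,3), (1,0,4), (1,2,3), (1,3,0), (1,4,0), (2,0,4), … and 12 more.
Total: 24.

24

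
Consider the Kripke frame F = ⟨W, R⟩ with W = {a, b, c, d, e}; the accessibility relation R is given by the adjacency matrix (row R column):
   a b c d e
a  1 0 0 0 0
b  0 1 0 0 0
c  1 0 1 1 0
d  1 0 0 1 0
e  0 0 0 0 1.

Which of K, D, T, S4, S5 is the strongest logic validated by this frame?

S4

Serial (axiom D): yes — every world has a successor (e.g. a R a).
Reflexive (axiom T): yes — every world is R-related to itself.
Transitive (axiom 4): yes — every two-step R-path is closed by a direct edge.
Euclidean (axiom 5): no — c R a and c R d, but not a R d.
So F validates K, D, T, S4; S5 would additionally require R to be Euclidean. The strongest is S4.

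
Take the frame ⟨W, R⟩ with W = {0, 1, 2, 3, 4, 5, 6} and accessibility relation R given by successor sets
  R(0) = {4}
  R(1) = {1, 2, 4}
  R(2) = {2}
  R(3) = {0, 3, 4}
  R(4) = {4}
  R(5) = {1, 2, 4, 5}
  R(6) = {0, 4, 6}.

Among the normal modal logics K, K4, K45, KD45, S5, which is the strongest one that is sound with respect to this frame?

Transitive (axiom 4): yes — every two-step R-path is closed by a direct edge.
Euclidean (axiom 5): no — 1 R 2 and 1 R 4, but not 2 R 4.
Serial (axiom D): yes — every world has a successor (e.g. 0 R 4).
Reflexive (axiom T): no — 0 is not related to itself.
So F validates K, K4; K45 would additionally require R to be Euclidean. The strongest is K4.

K4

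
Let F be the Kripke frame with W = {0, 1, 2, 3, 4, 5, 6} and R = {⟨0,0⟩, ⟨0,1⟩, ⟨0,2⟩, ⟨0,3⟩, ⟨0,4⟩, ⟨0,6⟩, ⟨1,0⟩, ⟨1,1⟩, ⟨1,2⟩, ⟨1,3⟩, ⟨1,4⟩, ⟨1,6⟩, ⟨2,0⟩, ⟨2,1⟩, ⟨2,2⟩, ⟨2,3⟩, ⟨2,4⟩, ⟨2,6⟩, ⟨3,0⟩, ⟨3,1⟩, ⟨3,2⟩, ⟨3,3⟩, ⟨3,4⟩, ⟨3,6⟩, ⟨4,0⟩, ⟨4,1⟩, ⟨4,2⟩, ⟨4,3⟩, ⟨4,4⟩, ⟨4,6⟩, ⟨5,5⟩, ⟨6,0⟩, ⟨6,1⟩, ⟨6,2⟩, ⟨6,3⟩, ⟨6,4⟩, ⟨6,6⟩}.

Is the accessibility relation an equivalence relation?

Reflexive: yes — every world is R-related to itself.
Symmetric: yes — every pair in R has its reverse in R.
Transitive: yes — every two-step R-path is closed by a direct edge.
So R is an equivalence relation.

Yes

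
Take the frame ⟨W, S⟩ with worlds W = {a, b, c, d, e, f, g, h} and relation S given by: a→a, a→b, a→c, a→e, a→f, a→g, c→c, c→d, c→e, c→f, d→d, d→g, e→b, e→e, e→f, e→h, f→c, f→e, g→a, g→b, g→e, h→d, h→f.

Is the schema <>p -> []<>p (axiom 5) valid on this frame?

Axiom 5 corresponds to the accessibility relation being Euclidean.
Euclidean: no — a S b and a S c, but not b S c.

No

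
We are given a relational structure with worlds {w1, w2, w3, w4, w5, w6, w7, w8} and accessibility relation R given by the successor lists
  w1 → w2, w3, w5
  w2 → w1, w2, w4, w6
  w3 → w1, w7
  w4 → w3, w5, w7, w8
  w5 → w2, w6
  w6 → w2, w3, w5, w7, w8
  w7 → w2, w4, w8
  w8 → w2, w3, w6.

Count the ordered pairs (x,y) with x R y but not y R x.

Enumerating: (w1,w5), (w2,w4), (w3,w7), (w4,w3), (w4,w5), (w4,w8), (w5,w2), (w6,w3), (w6,w7), (w7,w2), (w7,w8), (w8,w2), (w8,w3).

13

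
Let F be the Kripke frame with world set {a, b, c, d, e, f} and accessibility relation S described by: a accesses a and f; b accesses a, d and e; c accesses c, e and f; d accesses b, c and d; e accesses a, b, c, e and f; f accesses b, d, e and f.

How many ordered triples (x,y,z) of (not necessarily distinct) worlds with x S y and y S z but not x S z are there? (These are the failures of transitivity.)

23

Enumerating: (a,f,b), (a,f,d), (a,f,e), (b,a,f), (b,d,b), (b,d,c), (b,e,b), (b,e,c), (b,e,f), (c,e,a), (c,e,b), (c,f,b), … and 11 more.
Total: 23.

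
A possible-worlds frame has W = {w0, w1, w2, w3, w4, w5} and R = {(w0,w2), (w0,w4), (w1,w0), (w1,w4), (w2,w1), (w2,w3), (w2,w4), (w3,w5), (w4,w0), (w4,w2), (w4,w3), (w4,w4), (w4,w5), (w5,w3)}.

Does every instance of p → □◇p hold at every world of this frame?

Axiom B corresponds to the accessibility relation being symmetric.
Symmetric: no — w0 R w2 but not w2 R w0.

No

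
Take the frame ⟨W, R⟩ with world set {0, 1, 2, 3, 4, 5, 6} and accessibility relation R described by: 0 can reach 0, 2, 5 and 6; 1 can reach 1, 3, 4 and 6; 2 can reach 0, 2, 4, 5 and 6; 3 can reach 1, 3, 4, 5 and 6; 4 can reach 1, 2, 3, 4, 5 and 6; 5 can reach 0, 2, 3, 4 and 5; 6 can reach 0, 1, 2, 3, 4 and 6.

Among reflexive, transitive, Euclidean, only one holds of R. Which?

Reflexive: yes — every world is R-related to itself.
Transitive: no — 0 R 2 and 2 R 4, but not 0 R 4.
Euclidean: no — 0 R 5 and 0 R 6, but not 5 R 6.
Only reflexive holds.

reflexive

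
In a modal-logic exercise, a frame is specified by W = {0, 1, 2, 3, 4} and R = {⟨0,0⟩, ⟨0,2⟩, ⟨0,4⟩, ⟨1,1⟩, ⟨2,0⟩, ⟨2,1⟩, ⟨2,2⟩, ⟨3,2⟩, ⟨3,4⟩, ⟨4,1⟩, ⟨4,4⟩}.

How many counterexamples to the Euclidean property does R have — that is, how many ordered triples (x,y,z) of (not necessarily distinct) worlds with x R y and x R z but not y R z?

9

Enumerating: (0,2,4), (0,4,0), (0,4,2), (2,0,1), (2,1,0), (2,1,2), (3,2,4), (3,4,2), (4,1,4).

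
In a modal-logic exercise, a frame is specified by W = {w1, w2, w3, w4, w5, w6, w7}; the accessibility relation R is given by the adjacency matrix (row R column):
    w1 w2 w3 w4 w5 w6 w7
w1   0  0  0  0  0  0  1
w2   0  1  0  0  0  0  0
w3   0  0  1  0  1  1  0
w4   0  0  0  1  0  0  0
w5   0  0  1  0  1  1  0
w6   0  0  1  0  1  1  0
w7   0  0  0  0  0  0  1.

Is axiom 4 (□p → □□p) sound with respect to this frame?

The schema 4 characterises exactly the transitive frames.
Transitive: yes — every two-step R-path is closed by a direct edge.

Yes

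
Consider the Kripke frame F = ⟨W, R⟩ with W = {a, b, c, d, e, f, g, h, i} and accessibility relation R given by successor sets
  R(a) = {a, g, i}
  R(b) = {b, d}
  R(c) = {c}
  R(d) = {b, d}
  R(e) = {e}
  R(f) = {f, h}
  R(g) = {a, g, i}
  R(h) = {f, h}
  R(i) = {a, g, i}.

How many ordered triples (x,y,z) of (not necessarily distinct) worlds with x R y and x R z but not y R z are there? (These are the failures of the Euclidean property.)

0

R is Euclidean; there are no such tuples.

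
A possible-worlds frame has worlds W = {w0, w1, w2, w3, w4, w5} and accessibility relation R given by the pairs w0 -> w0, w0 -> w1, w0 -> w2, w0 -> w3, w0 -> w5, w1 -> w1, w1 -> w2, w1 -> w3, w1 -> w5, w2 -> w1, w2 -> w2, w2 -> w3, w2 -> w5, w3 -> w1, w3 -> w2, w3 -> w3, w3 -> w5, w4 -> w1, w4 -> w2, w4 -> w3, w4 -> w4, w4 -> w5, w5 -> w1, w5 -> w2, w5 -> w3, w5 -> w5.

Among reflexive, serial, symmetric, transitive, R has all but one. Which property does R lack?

symmetric

Reflexive: yes — every world is R-related to itself.
Serial: yes — every world has a successor (e.g. w0 R w0).
Symmetric: no — w0 R w1 but not w1 R w0.
Transitive: yes — every two-step R-path is closed by a direct edge.
Only symmetric fails.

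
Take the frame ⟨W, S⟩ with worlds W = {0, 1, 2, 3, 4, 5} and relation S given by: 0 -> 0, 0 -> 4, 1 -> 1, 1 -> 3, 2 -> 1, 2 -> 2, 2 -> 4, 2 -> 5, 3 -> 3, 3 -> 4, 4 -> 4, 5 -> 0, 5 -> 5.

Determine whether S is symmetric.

No

Symmetric: no — 0 S 4 but not 4 S 0.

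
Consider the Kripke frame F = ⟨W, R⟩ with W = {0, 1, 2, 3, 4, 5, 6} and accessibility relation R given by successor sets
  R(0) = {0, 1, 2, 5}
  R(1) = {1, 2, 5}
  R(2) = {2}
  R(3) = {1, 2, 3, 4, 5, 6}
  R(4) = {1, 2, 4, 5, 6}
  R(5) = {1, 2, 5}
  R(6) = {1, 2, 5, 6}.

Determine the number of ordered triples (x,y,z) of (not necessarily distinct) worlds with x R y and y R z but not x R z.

0

R is transitive; there are no such tuples.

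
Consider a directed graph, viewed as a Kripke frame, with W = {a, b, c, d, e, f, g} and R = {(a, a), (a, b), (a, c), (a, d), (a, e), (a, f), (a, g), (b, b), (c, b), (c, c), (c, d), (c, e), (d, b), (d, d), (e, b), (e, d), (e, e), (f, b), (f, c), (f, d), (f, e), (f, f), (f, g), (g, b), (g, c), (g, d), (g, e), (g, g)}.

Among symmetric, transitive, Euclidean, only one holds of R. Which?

Symmetric: no — a R b but not b R a.
Transitive: yes — every two-step R-path is closed by a direct edge.
Euclidean: no — a R b and a R c, but not b R c.
Only transitive holds.

transitive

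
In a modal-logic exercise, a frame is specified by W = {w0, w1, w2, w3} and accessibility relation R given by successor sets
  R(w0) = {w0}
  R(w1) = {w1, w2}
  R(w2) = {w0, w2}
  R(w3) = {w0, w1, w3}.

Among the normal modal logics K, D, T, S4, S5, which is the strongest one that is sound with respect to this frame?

Serial (axiom D): yes — every world has a successor (e.g. w0 R w0).
Reflexive (axiom T): yes — every world is R-related to itself.
Transitive (axiom 4): no — w1 R w2 and w2 R w0, but not w1 R w0.
Euclidean (axiom 5): no — w3 R w0 and w3 R w1, but not w0 R w1.
So F validates K, D, T; S4 would additionally require R to be transitive. The strongest is T.

T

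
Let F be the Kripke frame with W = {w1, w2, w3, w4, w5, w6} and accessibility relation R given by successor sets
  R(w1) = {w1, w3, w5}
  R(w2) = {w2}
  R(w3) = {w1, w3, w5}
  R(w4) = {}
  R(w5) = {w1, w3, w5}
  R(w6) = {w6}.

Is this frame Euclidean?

Euclidean: yes — any two successors of a common world are R-related.

Yes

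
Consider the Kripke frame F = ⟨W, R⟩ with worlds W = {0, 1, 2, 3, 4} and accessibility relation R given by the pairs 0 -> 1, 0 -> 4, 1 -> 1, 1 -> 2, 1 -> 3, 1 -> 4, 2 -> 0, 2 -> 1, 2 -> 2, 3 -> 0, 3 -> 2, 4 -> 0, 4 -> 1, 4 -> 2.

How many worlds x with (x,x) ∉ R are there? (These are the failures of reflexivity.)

Enumerating: 0, 3, 4.

3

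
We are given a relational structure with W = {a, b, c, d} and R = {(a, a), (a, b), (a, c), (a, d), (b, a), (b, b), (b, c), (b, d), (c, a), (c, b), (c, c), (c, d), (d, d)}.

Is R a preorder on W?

Yes

Reflexive: yes — every world is R-related to itself.
Transitive: yes — every two-step R-path is closed by a direct edge.
So R is a preorder.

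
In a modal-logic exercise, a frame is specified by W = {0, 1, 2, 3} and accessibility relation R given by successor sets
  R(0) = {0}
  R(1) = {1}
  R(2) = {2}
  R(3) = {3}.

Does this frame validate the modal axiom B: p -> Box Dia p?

By correspondence theory, B is valid on a frame iff R is symmetric.
Symmetric: yes — every pair in R has its reverse in R.

Yes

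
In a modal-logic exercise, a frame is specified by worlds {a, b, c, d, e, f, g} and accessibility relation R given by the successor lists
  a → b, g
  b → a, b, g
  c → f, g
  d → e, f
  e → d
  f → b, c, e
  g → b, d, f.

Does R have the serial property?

Yes

Serial: yes — every world has a successor (e.g. a R b).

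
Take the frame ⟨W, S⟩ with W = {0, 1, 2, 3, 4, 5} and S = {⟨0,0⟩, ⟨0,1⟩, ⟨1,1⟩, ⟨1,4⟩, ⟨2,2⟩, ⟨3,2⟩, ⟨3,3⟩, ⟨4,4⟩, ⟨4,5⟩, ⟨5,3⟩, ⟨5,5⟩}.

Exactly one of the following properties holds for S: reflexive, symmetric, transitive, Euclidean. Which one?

Reflexive: yes — every world is S-related to itself.
Symmetric: no — 0 S 1 but not 1 S 0.
Transitive: no — 0 S 1 and 1 S 4, but not 0 S 4.
Euclidean: no — 0 S 1 and 0 S 0, but not 1 S 0.
Only reflexive holds.

reflexive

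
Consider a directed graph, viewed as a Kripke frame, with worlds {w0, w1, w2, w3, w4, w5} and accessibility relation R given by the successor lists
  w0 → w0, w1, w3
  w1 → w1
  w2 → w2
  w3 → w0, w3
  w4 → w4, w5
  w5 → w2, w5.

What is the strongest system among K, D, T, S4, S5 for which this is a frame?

T

Serial (axiom D): yes — every world has a successor (e.g. w0 R w0).
Reflexive (axiom T): yes — every world is R-related to itself.
Transitive (axiom 4): no — w3 R w0 and w0 R w1, but not w3 R w1.
Euclidean (axiom 5): no — w0 R w1 and w0 R w3, but not w1 R w3.
So F validates K, D, T; S4 would additionally require R to be transitive. The strongest is T.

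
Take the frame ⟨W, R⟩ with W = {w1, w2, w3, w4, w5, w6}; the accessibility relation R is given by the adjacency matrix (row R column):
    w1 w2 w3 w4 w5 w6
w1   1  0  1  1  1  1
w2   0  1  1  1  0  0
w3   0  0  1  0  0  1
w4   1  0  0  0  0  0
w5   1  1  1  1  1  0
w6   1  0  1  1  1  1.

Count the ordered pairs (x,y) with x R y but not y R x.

Enumerating: (w1,w3), (w2,w3), (w2,w4), (w5,w2), (w5,w3), (w5,w4), (w6,w4), (w6,w5).

8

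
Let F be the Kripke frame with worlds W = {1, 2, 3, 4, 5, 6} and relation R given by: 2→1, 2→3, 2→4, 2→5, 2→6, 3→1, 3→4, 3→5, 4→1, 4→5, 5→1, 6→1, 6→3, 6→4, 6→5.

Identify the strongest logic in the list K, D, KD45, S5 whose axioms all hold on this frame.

Serial (axiom D): no — 1 has no R-successor.
Euclidean (axiom 5): no — 2 R 1 and 2 R 3, but not 1 R 3.
Transitive (axiom 4): yes — every two-step R-path is closed by a direct edge.
Reflexive (axiom T): no — 1 is not related to itself.
So F validates K; D would additionally require R to be serial. The strongest is K.

K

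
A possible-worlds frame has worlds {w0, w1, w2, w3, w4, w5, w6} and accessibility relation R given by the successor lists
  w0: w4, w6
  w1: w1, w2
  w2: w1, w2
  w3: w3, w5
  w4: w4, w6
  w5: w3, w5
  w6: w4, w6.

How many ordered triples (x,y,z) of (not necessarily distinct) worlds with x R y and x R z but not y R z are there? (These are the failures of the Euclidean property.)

R is Euclidean; there are no such tuples.

0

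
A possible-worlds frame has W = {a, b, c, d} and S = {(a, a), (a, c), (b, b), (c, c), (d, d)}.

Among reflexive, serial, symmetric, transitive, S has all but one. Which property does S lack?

symmetric

Reflexive: yes — every world is S-related to itself.
Serial: yes — every world has a successor (e.g. a S a).
Symmetric: no — a S c but not c S a.
Transitive: yes — every two-step S-path is closed by a direct edge.
Only symmetric fails.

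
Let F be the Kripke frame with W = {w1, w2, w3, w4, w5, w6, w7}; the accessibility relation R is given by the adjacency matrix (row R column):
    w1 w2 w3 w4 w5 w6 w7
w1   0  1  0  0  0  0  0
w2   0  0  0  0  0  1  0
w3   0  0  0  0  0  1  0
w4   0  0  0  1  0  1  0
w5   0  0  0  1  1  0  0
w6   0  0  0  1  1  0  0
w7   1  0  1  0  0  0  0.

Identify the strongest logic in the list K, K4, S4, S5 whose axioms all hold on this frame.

Transitive (axiom 4): no — w1 R w2 and w2 R w6, but not w1 R w6.
Reflexive (axiom T): no — w1 is not related to itself.
Euclidean (axiom 5): no — w6 R w4 and w6 R w5, but not w4 R w5.
So F validates K; K4 would additionally require R to be transitive. The strongest is K.

K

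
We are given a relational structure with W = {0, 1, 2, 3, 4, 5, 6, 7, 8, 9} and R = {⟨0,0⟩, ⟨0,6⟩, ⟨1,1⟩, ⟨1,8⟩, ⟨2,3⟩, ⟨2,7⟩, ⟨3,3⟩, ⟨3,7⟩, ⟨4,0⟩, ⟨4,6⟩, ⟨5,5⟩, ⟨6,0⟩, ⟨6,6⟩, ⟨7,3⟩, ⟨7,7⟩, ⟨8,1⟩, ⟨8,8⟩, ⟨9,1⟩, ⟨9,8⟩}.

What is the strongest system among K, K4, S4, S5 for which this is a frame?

Transitive (axiom 4): yes — every two-step R-path is closed by a direct edge.
Reflexive (axiom T): no — 2 is not related to itself.
Euclidean (axiom 5): yes — any two successors of a common world are R-related.
So F validates K, K4; S4 would additionally require R to be reflexive. The strongest is K4.

K4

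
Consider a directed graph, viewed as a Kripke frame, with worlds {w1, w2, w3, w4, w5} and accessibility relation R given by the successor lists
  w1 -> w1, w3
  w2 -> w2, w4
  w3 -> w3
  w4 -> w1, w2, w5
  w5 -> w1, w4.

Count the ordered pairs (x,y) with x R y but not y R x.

Enumerating: (w1,w3), (w4,w1), (w5,w1).

3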